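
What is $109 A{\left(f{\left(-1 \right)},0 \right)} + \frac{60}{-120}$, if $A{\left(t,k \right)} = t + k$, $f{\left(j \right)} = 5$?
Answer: $\frac{1089}{2} \approx 544.5$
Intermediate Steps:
$A{\left(t,k \right)} = k + t$
$109 A{\left(f{\left(-1 \right)},0 \right)} + \frac{60}{-120} = 109 \left(0 + 5\right) + \frac{60}{-120} = 109 \cdot 5 + 60 \left(- \frac{1}{120}\right) = 545 - \frac{1}{2} = \frac{1089}{2}$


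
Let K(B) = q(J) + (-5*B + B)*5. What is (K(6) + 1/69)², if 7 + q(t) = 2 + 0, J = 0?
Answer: 74373376/4761 ≈ 15621.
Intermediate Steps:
q(t) = -5 (q(t) = -7 + (2 + 0) = -7 + 2 = -5)
K(B) = -5 - 20*B (K(B) = -5 + (-5*B + B)*5 = -5 - 4*B*5 = -5 - 20*B)
(K(6) + 1/69)² = ((-5 - 20*6) + 1/69)² = ((-5 - 120) + 1/69)² = (-125 + 1/69)² = (-8624/69)² = 74373376/4761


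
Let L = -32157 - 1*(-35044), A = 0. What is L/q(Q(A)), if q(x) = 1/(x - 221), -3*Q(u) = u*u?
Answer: -638027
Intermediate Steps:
L = 2887 (L = -32157 + 35044 = 2887)
Q(u) = -u²/3 (Q(u) = -u*u/3 = -u²/3)
q(x) = 1/(-221 + x)
L/q(Q(A)) = 2887/(1/(-221 - ⅓*0²)) = 2887/(1/(-221 - ⅓*0)) = 2887/(1/(-221 + 0)) = 2887/(1/(-221)) = 2887/(-1/221) = 2887*(-221) = -638027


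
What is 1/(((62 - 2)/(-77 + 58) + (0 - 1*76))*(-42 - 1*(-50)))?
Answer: -19/12032 ≈ -0.0015791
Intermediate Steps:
1/(((62 - 2)/(-77 + 58) + (0 - 1*76))*(-42 - 1*(-50))) = 1/((60/(-19) + (0 - 76))*(-42 + 50)) = 1/((60*(-1/19) - 76)*8) = 1/((-60/19 - 76)*8) = 1/(-1504/19*8) = 1/(-12032/19) = -19/12032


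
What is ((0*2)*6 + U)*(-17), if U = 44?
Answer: -748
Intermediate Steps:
((0*2)*6 + U)*(-17) = ((0*2)*6 + 44)*(-17) = (0*6 + 44)*(-17) = (0 + 44)*(-17) = 44*(-17) = -748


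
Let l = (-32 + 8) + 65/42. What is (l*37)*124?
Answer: -2163242/21 ≈ -1.0301e+5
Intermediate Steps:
l = -943/42 (l = -24 + 65*(1/42) = -24 + 65/42 = -943/42 ≈ -22.452)
(l*37)*124 = -943/42*37*124 = -34891/42*124 = -2163242/21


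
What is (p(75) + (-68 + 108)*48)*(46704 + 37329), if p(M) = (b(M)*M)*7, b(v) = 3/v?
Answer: 163108053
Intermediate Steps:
p(M) = 21 (p(M) = ((3/M)*M)*7 = 3*7 = 21)
(p(75) + (-68 + 108)*48)*(46704 + 37329) = (21 + (-68 + 108)*48)*(46704 + 37329) = (21 + 40*48)*84033 = (21 + 1920)*84033 = 1941*84033 = 163108053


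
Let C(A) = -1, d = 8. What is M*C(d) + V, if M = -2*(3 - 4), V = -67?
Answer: -69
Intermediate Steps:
M = 2 (M = -2*(-1) = 2)
M*C(d) + V = 2*(-1) - 67 = -2 - 67 = -69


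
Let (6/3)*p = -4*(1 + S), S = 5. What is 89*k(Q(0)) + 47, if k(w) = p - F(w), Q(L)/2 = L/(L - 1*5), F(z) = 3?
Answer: -1288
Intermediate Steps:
p = -12 (p = (-4*(1 + 5))/2 = (-4*6)/2 = (½)*(-24) = -12)
Q(L) = 2*L/(-5 + L) (Q(L) = 2*(L/(L - 1*5)) = 2*(L/(L - 5)) = 2*(L/(-5 + L)) = 2*L/(-5 + L))
k(w) = -15 (k(w) = -12 - 1*3 = -12 - 3 = -15)
89*k(Q(0)) + 47 = 89*(-15) + 47 = -1335 + 47 = -1288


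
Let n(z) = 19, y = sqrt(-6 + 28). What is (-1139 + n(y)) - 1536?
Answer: -2656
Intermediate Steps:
y = sqrt(22) ≈ 4.6904
(-1139 + n(y)) - 1536 = (-1139 + 19) - 1536 = -1120 - 1536 = -2656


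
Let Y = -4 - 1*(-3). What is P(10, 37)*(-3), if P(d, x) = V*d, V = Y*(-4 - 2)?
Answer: -180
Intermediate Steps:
Y = -1 (Y = -4 + 3 = -1)
V = 6 (V = -(-4 - 2) = -1*(-6) = 6)
P(d, x) = 6*d
P(10, 37)*(-3) = (6*10)*(-3) = 60*(-3) = -180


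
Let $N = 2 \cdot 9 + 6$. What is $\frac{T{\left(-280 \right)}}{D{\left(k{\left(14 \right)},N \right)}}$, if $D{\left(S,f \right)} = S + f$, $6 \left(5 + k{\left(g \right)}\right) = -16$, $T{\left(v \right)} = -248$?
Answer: $- \frac{744}{49} \approx -15.184$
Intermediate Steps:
$N = 24$ ($N = 18 + 6 = 24$)
$k{\left(g \right)} = - \frac{23}{3}$ ($k{\left(g \right)} = -5 + \frac{1}{6} \left(-16\right) = -5 - \frac{8}{3} = - \frac{23}{3}$)
$\frac{T{\left(-280 \right)}}{D{\left(k{\left(14 \right)},N \right)}} = - \frac{248}{- \frac{23}{3} + 24} = - \frac{248}{\frac{49}{3}} = \left(-248\right) \frac{3}{49} = - \frac{744}{49}$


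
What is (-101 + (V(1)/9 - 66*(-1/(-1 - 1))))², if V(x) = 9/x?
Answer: 17689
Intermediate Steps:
(-101 + (V(1)/9 - 66*(-1/(-1 - 1))))² = (-101 + ((9/1)/9 - 66*(-1/(-1 - 1))))² = (-101 + ((9*1)*(⅑) - 66/((-2*(-1)))))² = (-101 + (9*(⅑) - 66/2))² = (-101 + (1 - 66*½))² = (-101 + (1 - 33))² = (-101 - 32)² = (-133)² = 17689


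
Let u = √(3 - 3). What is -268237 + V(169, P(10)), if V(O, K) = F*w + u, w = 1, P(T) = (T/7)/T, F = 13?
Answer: -268224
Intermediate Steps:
P(T) = ⅐ (P(T) = (T*(⅐))/T = (T/7)/T = ⅐)
u = 0 (u = √0 = 0)
V(O, K) = 13 (V(O, K) = 13*1 + 0 = 13 + 0 = 13)
-268237 + V(169, P(10)) = -268237 + 13 = -268224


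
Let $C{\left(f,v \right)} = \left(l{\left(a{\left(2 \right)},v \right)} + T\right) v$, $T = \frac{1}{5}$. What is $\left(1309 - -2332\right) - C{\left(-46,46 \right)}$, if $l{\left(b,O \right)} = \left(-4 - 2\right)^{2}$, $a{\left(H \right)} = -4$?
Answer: $\frac{9879}{5} \approx 1975.8$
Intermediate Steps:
$T = \frac{1}{5} \approx 0.2$
$l{\left(b,O \right)} = 36$ ($l{\left(b,O \right)} = \left(-6\right)^{2} = 36$)
$C{\left(f,v \right)} = \frac{181 v}{5}$ ($C{\left(f,v \right)} = \left(36 + \frac{1}{5}\right) v = \frac{181 v}{5}$)
$\left(1309 - -2332\right) - C{\left(-46,46 \right)} = \left(1309 - -2332\right) - \frac{181}{5} \cdot 46 = \left(1309 + 2332\right) - \frac{8326}{5} = 3641 - \frac{8326}{5} = \frac{9879}{5}$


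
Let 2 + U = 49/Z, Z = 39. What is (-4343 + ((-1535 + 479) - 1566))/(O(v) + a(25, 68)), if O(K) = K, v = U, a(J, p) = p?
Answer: -271635/2623 ≈ -103.56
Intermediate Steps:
U = -29/39 (U = -2 + 49/39 = -29/39 ≈ -0.74359)
v = -29/39 ≈ -0.74359
(-4343 + ((-1535 + 479) - 1566))/(O(v) + a(25, 68)) = (-4343 + ((-1535 + 479) - 1566))/(-29/39 + 68) = (-4343 + (-1056 - 1566))/(2623/39) = (-4343 - 2622)*(39/2623) = -6965*39/2623 = -271635/2623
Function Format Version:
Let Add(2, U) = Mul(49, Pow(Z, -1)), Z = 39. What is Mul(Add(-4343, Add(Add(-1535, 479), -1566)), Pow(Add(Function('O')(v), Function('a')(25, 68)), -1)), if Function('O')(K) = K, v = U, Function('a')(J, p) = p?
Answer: Rational(-271635, 2623) ≈ -103.56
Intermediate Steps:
U = Rational(-29, 39) (U = Add(-2, Mul(49, Pow(39, -1))) = Add(-2, Mul(49, Rational(1, 39))) = Add(-2, Rational(49, 39)) = Rational(-29, 39) ≈ -0.74359)
v = Rational(-29, 39) ≈ -0.74359
Mul(Add(-4343, Add(Add(-1535, 479), -1566)), Pow(Add(Function('O')(v), Function('a')(25, 68)), -1)) = Mul(Add(-4343, Add(Add(-1535, 479), -1566)), Pow(Add(Rational(-29, 39), 68), -1)) = Mul(Add(-4343, Add(-1056, -1566)), Pow(Rational(2623, 39), -1)) = Mul(Add(-4343, -2622), Rational(39, 2623)) = Mul(-6965, Rational(39, 2623)) = Rational(-271635, 2623)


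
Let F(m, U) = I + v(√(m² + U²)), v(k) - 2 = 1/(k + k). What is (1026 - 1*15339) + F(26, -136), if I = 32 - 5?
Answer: -14284 + √4793/19172 ≈ -14284.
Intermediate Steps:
v(k) = 2 + 1/(2*k) (v(k) = 2 + 1/(k + k) = 2 + 1/(2*k))
I = 27
F(m, U) = 29 + 1/(2*√(U² + m²)) (F(m, U) = 27 + (2 + 1/(2*(√(m² + U²)))) = 27 + (2 + 1/(2*(√(U² + m²)))) = 27 + (2 + 1/(2*√(U² + m²))) = 29 + 1/(2*√(U² + m²)))
(1026 - 1*15339) + F(26, -136) = (1026 - 1*15339) + (29 + 1/(2*√((-136)² + 26²))) = (1026 - 15339) + (29 + 1/(2*√(18496 + 676))) = -14313 + (29 + 1/(2*√19172)) = -14313 + (29 + (√4793/9586)/2) = -14313 + (29 + √4793/19172) = -14284 + √4793/19172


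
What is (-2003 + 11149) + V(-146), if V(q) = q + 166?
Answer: 9166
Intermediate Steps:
V(q) = 166 + q
(-2003 + 11149) + V(-146) = (-2003 + 11149) + (166 - 146) = 9146 + 20 = 9166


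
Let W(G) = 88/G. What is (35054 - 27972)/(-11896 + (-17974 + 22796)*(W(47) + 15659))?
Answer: 166427/1774363515 ≈ 9.3795e-5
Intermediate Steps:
(35054 - 27972)/(-11896 + (-17974 + 22796)*(W(47) + 15659)) = (35054 - 27972)/(-11896 + (-17974 + 22796)*(88/47 + 15659)) = 7082/(-11896 + 4822*(88*(1/47) + 15659)) = 7082/(-11896 + 4822*(88/47 + 15659)) = 7082/(-11896 + 4822*(736061/47)) = 7082/(-11896 + 3549286142/47) = 7082/(3548727030/47) = 7082*(47/3548727030) = 166427/1774363515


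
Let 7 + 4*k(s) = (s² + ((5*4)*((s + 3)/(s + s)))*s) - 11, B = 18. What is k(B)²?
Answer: 16641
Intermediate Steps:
k(s) = 3 + s²/4 + 5*s/2 (k(s) = -7/4 + ((s² + ((5*4)*((s + 3)/(s + s)))*s) - 11)/4 = -7/4 + ((s² + (20*((3 + s)/((2*s))))*s) - 11)/4 = -7/4 + ((s² + (20*((3 + s)*(1/(2*s))))*s) - 11)/4 = -7/4 + ((s² + (20*((3 + s)/(2*s)))*s) - 11)/4 = -7/4 + ((s² + (10*(3 + s)/s)*s) - 11)/4 = -7/4 + ((s² + (30 + 10*s)) - 11)/4 = -7/4 + ((30 + s² + 10*s) - 11)/4 = -7/4 + (19 + s² + 10*s)/4 = -7/4 + (19/4 + s²/4 + 5*s/2) = 3 + s²/4 + 5*s/2)
k(B)² = (3 + (¼)*18² + (5/2)*18)² = (3 + (¼)*324 + 45)² = (3 + 81 + 45)² = 129² = 16641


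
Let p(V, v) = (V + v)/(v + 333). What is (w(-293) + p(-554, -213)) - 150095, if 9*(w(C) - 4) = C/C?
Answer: -54035021/360 ≈ -1.5010e+5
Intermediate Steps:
w(C) = 37/9 (w(C) = 4 + (C/C)/9 = 4 + (1/9)*1 = 4 + 1/9 = 37/9)
p(V, v) = (V + v)/(333 + v)
(w(-293) + p(-554, -213)) - 150095 = (37/9 + (-554 - 213)/(333 - 213)) - 150095 = (37/9 - 767/120) - 150095 = -821/360 - 150095 = -54035021/360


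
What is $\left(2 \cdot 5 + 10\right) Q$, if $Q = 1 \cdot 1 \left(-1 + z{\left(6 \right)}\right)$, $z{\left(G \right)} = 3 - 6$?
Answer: $-80$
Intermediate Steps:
$z{\left(G \right)} = -3$ ($z{\left(G \right)} = 3 - 6 = -3$)
$Q = -4$ ($Q = 1 \cdot 1 \left(-1 - 3\right) = 1 \left(-4\right) = -4$)
$\left(2 \cdot 5 + 10\right) Q = \left(2 \cdot 5 + 10\right) \left(-4\right) = \left(10 + 10\right) \left(-4\right) = 20 \left(-4\right) = -80$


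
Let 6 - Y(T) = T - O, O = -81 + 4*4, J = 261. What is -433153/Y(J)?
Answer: 433153/320 ≈ 1353.6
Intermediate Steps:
O = -65 (O = -81 + 16 = -65)
Y(T) = -59 - T (Y(T) = 6 - (T - 1*(-65)) = 6 - (T + 65) = 6 - (65 + T) = 6 + (-65 - T) = -59 - T)
-433153/Y(J) = -433153/(-59 - 1*261) = -433153/(-59 - 261) = -433153/(-320) = -433153*(-1/320) = 433153/320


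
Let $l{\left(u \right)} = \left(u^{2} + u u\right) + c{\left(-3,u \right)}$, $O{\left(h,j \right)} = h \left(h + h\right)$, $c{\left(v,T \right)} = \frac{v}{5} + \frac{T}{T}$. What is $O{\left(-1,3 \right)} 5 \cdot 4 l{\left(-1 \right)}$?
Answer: $96$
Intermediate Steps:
$c{\left(v,T \right)} = 1 + \frac{v}{5}$ ($c{\left(v,T \right)} = v \frac{1}{5} + 1 = \frac{v}{5} + 1 = 1 + \frac{v}{5}$)
$O{\left(h,j \right)} = 2 h^{2}$ ($O{\left(h,j \right)} = h 2 h = 2 h^{2}$)
$l{\left(u \right)} = \frac{2}{5} + 2 u^{2}$ ($l{\left(u \right)} = \left(u^{2} + u u\right) + \left(1 + \frac{1}{5} \left(-3\right)\right) = \left(u^{2} + u^{2}\right) + \left(1 - \frac{3}{5}\right) = 2 u^{2} + \frac{2}{5} = \frac{2}{5} + 2 u^{2}$)
$O{\left(-1,3 \right)} 5 \cdot 4 l{\left(-1 \right)} = 2 \left(-1\right)^{2} \cdot 5 \cdot 4 \left(\frac{2}{5} + 2 \left(-1\right)^{2}\right) = 2 \cdot 1 \cdot 20 \left(\frac{2}{5} + 2 \cdot 1\right) = 2 \cdot 20 \left(\frac{2}{5} + 2\right) = 40 \cdot \frac{12}{5} = 96$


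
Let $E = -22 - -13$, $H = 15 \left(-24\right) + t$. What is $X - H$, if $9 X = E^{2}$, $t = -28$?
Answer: $397$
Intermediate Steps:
$H = -388$ ($H = 15 \left(-24\right) - 28 = -360 - 28 = -388$)
$E = -9$ ($E = -22 + 13 = -9$)
$X = 9$ ($X = \frac{\left(-9\right)^{2}}{9} = \frac{1}{9} \cdot 81 = 9$)
$X - H = 9 - -388 = 9 + 388 = 397$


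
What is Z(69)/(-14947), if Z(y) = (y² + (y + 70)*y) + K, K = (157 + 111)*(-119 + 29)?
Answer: 9768/14947 ≈ 0.65351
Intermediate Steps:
K = -24120 (K = 268*(-90) = -24120)
Z(y) = -24120 + y² + y*(70 + y) (Z(y) = (y² + (y + 70)*y) - 24120 = (y² + (70 + y)*y) - 24120 = (y² + y*(70 + y)) - 24120 = -24120 + y² + y*(70 + y))
Z(69)/(-14947) = (-24120 + 2*69² + 70*69)/(-14947) = (-24120 + 2*4761 + 4830)*(-1/14947) = (-24120 + 9522 + 4830)*(-1/14947) = -9768*(-1/14947) = 9768/14947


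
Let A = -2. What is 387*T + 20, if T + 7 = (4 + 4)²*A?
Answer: -52225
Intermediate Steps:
T = -135 (T = -7 + (4 + 4)²*(-2) = -7 + 8²*(-2) = -7 + 64*(-2) = -7 - 128 = -135)
387*T + 20 = 387*(-135) + 20 = -52245 + 20 = -52225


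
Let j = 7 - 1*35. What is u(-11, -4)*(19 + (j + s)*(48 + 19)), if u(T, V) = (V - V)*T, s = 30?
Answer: 0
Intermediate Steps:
j = -28 (j = 7 - 35 = -28)
u(T, V) = 0 (u(T, V) = 0*T = 0)
u(-11, -4)*(19 + (j + s)*(48 + 19)) = 0*(19 + (-28 + 30)*(48 + 19)) = 0*(19 + 2*67) = 0*(19 + 134) = 0*153 = 0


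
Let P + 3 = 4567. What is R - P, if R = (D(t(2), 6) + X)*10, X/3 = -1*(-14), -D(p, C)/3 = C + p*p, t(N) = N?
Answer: -4444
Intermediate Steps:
D(p, C) = -3*C - 3*p² (D(p, C) = -3*(C + p*p) = -3*(C + p²) = -3*C - 3*p²)
P = 4564 (P = -3 + 4567 = 4564)
X = 42 (X = 3*(-1*(-14)) = 3*14 = 42)
R = 120 (R = ((-3*6 - 3*2²) + 42)*10 = ((-18 - 3*4) + 42)*10 = ((-18 - 12) + 42)*10 = (-30 + 42)*10 = 12*10 = 120)
R - P = 120 - 1*4564 = 120 - 4564 = -4444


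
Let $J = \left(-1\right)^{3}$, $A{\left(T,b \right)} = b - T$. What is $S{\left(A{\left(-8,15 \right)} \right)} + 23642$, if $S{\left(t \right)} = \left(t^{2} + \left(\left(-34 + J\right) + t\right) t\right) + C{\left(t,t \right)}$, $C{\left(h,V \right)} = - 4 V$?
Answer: $23803$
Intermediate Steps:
$J = -1$
$S{\left(t \right)} = t^{2} - 4 t + t \left(-35 + t\right)$ ($S{\left(t \right)} = \left(t^{2} + \left(\left(-34 - 1\right) + t\right) t\right) - 4 t = \left(t^{2} + \left(-35 + t\right) t\right) - 4 t = \left(t^{2} + t \left(-35 + t\right)\right) - 4 t = t^{2} - 4 t + t \left(-35 + t\right)$)
$S{\left(A{\left(-8,15 \right)} \right)} + 23642 = \left(15 - -8\right) \left(-39 + 2 \left(15 - -8\right)\right) + 23642 = \left(15 + 8\right) \left(-39 + 2 \left(15 + 8\right)\right) + 23642 = 23 \left(-39 + 2 \cdot 23\right) + 23642 = 23 \left(-39 + 46\right) + 23642 = 23 \cdot 7 + 23642 = 161 + 23642 = 23803$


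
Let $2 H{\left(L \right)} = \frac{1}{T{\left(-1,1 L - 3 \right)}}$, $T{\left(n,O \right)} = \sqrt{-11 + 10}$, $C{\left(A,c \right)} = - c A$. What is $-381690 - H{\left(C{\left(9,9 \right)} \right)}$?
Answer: $-381690 + \frac{i}{2} \approx -3.8169 \cdot 10^{5} + 0.5 i$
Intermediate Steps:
$C{\left(A,c \right)} = - A c$
$T{\left(n,O \right)} = i$ ($T{\left(n,O \right)} = \sqrt{-1} = i$)
$H{\left(L \right)} = - \frac{i}{2}$ ($H{\left(L \right)} = \frac{1}{2 i} = \frac{\left(-1\right) i}{2} = - \frac{i}{2}$)
$-381690 - H{\left(C{\left(9,9 \right)} \right)} = -381690 - - \frac{i}{2} = -381690 + \frac{i}{2}$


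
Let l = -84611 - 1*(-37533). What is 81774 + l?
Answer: 34696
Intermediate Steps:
l = -47078 (l = -84611 + 37533 = -47078)
81774 + l = 81774 - 47078 = 34696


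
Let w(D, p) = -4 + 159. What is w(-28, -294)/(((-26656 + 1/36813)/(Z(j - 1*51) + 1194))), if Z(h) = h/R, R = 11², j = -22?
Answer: -823954272015/118735766567 ≈ -6.9394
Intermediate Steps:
R = 121
w(D, p) = 155
Z(h) = h/121
w(-28, -294)/(((-26656 + 1/36813)/(Z(j - 1*51) + 1194))) = 155/(((-26656 + 1/36813)/((-22 - 1*51)/121 + 1194))) = 155/(((-26656 + 1/36813)/((-22 - 51)/121 + 1194))) = 155/((-981287327/(36813*((1/121)*(-73) + 1194)))) = 155/((-981287327/(36813*(-73/121 + 1194)))) = 155/((-981287327/(36813*144401/121))) = 155/((-981287327/36813*121/144401)) = 155/(-118735766567/5315834013) = 155*(-5315834013/118735766567) = -823954272015/118735766567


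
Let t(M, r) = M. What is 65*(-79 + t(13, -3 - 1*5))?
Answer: -4290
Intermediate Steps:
65*(-79 + t(13, -3 - 1*5)) = 65*(-79 + 13) = 65*(-66) = -4290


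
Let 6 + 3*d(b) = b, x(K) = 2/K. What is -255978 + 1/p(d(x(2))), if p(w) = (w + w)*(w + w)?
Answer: -25597791/100 ≈ -2.5598e+5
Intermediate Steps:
d(b) = -2 + b/3
p(w) = 4*w**2 (p(w) = (2*w)*(2*w) = 4*w**2)
-255978 + 1/p(d(x(2))) = -255978 + 1/(4*(-2 + (2/2)/3)**2) = -255978 + 1/(4*(-2 + (2*(1/2))/3)**2) = -255978 + 1/(4*(-2 + (1/3)*1)**2) = -255978 + 1/(4*(-2 + 1/3)**2) = -255978 + 1/(4*(-5/3)**2) = -255978 + 1/(4*(25/9)) = -255978 + 1/(100/9) = -255978 + 9/100 = -25597791/100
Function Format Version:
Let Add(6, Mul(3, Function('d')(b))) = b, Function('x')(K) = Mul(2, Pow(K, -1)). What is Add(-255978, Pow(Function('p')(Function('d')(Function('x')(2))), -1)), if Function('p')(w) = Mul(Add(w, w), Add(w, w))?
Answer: Rational(-25597791, 100) ≈ -2.5598e+5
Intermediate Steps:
Function('d')(b) = Add(-2, Mul(Rational(1, 3), b))
Function('p')(w) = Mul(4, Pow(w, 2)) (Function('p')(w) = Mul(Mul(2, w), Mul(2, w)) = Mul(4, Pow(w, 2)))
Add(-255978, Pow(Function('p')(Function('d')(Function('x')(2))), -1)) = Add(-255978, Pow(Mul(4, Pow(Add(-2, Mul(Rational(1, 3), Mul(2, Pow(2, -1)))), 2)), -1)) = Add(-255978, Pow(Mul(4, Pow(Add(-2, Mul(Rational(1, 3), Mul(2, Rational(1, 2)))), 2)), -1)) = Add(-255978, Pow(Mul(4, Pow(Add(-2, Mul(Rational(1, 3), 1)), 2)), -1)) = Add(-255978, Pow(Mul(4, Pow(Add(-2, Rational(1, 3)), 2)), -1)) = Add(-255978, Pow(Mul(4, Pow(Rational(-5, 3), 2)), -1)) = Add(-255978, Pow(Mul(4, Rational(25, 9)), -1)) = Add(-255978, Pow(Rational(100, 9), -1)) = Add(-255978, Rational(9, 100)) = Rational(-25597791, 100)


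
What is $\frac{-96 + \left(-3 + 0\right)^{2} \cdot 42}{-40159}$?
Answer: $- \frac{282}{40159} \approx -0.0070221$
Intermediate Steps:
$\frac{-96 + \left(-3 + 0\right)^{2} \cdot 42}{-40159} = \left(-96 + \left(-3\right)^{2} \cdot 42\right) \left(- \frac{1}{40159}\right) = \left(-96 + 9 \cdot 42\right) \left(- \frac{1}{40159}\right) = \left(-96 + 378\right) \left(- \frac{1}{40159}\right) = 282 \left(- \frac{1}{40159}\right) = - \frac{282}{40159}$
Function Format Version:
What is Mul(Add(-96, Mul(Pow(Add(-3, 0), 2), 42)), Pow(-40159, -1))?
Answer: Rational(-282, 40159) ≈ -0.0070221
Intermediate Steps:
Mul(Add(-96, Mul(Pow(Add(-3, 0), 2), 42)), Pow(-40159, -1)) = Mul(Add(-96, Mul(Pow(-3, 2), 42)), Rational(-1, 40159)) = Mul(Add(-96, Mul(9, 42)), Rational(-1, 40159)) = Mul(Add(-96, 378), Rational(-1, 40159)) = Mul(282, Rational(-1, 40159)) = Rational(-282, 40159)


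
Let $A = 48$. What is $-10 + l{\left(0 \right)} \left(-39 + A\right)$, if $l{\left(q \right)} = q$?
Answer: $-10$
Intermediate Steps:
$-10 + l{\left(0 \right)} \left(-39 + A\right) = -10 + 0 \left(-39 + 48\right) = -10 + 0 \cdot 9 = -10 + 0 = -10$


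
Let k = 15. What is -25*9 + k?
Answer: -210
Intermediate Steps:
-25*9 + k = -25*9 + 15 = -225 + 15 = -210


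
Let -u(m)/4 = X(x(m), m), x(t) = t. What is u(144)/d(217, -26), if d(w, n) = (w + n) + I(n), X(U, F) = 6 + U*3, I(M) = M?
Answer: -584/55 ≈ -10.618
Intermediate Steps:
X(U, F) = 6 + 3*U
d(w, n) = w + 2*n (d(w, n) = (w + n) + n = (n + w) + n = w + 2*n)
u(m) = -24 - 12*m (u(m) = -4*(6 + 3*m) = -24 - 12*m)
u(144)/d(217, -26) = (-24 - 12*144)/(217 + 2*(-26)) = (-24 - 1728)/(217 - 52) = -1752/165 = -1752*1/165 = -584/55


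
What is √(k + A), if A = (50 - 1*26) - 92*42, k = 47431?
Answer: √43591 ≈ 208.78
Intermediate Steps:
A = -3840 (A = (50 - 26) - 3864 = 24 - 3864 = -3840)
√(k + A) = √(47431 - 3840) = √43591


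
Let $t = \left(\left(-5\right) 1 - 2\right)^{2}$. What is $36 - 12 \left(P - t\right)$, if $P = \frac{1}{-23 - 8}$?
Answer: $\frac{19356}{31} \approx 624.39$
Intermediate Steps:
$P = - \frac{1}{31}$ ($P = \frac{1}{-31} = - \frac{1}{31} \approx -0.032258$)
$t = 49$ ($t = \left(-5 - 2\right)^{2} = \left(-7\right)^{2} = 49$)
$36 - 12 \left(P - t\right) = 36 - 12 \left(- \frac{1}{31} - 49\right) = 36 - - \frac{18240}{31} = 36 + \frac{18240}{31} = \frac{19356}{31}$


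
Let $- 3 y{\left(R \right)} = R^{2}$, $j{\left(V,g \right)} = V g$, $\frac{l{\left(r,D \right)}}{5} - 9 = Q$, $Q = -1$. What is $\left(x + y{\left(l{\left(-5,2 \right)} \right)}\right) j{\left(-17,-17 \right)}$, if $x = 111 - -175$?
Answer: $- \frac{214438}{3} \approx -71479.0$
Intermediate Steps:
$l{\left(r,D \right)} = 40$ ($l{\left(r,D \right)} = 45 + 5 \left(-1\right) = 45 - 5 = 40$)
$x = 286$ ($x = 111 + 175 = 286$)
$y{\left(R \right)} = - \frac{R^{2}}{3}$
$\left(x + y{\left(l{\left(-5,2 \right)} \right)}\right) j{\left(-17,-17 \right)} = \left(286 - \frac{40^{2}}{3}\right) \left(\left(-17\right) \left(-17\right)\right) = \left(286 - \frac{1600}{3}\right) 289 = \left(- \frac{742}{3}\right) 289 = - \frac{214438}{3}$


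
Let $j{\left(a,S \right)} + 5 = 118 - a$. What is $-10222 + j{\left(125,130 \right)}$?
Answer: $-10234$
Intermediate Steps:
$j{\left(a,S \right)} = 113 - a$ ($j{\left(a,S \right)} = -5 - \left(-118 + a\right) = 113 - a$)
$-10222 + j{\left(125,130 \right)} = -10222 + \left(113 - 125\right) = -10222 - 12 = -10234$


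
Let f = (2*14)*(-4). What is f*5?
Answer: -560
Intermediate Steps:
f = -112 (f = 28*(-4) = -112)
f*5 = -112*5 = -560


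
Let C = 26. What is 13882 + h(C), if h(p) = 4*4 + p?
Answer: 13924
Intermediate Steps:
h(p) = 16 + p
13882 + h(C) = 13882 + (16 + 26) = 13882 + 42 = 13924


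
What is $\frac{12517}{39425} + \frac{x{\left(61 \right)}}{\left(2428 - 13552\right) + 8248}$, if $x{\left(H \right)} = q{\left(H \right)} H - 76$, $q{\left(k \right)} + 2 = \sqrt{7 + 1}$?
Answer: $\frac{21902521}{56693150} - \frac{61 \sqrt{2}}{1438} \approx 0.32634$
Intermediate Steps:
$q{\left(k \right)} = -2 + 2 \sqrt{2}$ ($q{\left(k \right)} = -2 + \sqrt{7 + 1} = -2 + \sqrt{8} = -2 + 2 \sqrt{2}$)
$x{\left(H \right)} = -76 + H \left(-2 + 2 \sqrt{2}\right)$ ($x{\left(H \right)} = \left(-2 + 2 \sqrt{2}\right) H - 76 = H \left(-2 + 2 \sqrt{2}\right) - 76 = -76 + H \left(-2 + 2 \sqrt{2}\right)$)
$\frac{12517}{39425} + \frac{x{\left(61 \right)}}{\left(2428 - 13552\right) + 8248} = \frac{12517}{39425} + \frac{-76 - 122 + 2 \cdot 61 \sqrt{2}}{\left(2428 - 13552\right) + 8248} = 12517 \cdot \frac{1}{39425} + \frac{-76 - 122 + 122 \sqrt{2}}{-11124 + 8248} = \frac{12517}{39425} + \frac{-198 + 122 \sqrt{2}}{-2876} = \frac{12517}{39425} + \left(-198 + 122 \sqrt{2}\right) \left(- \frac{1}{2876}\right) = \frac{12517}{39425} + \left(\frac{99}{1438} - \frac{61 \sqrt{2}}{1438}\right) = \frac{21902521}{56693150} - \frac{61 \sqrt{2}}{1438}$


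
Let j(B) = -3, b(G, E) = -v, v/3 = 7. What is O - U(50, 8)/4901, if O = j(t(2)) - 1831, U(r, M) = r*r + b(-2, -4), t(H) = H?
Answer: -8990913/4901 ≈ -1834.5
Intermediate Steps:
v = 21 (v = 3*7 = 21)
b(G, E) = -21 (b(G, E) = -1*21 = -21)
U(r, M) = -21 + r**2 (U(r, M) = r*r - 21 = r**2 - 21 = -21 + r**2)
O = -1834 (O = -3 - 1831 = -1834)
O - U(50, 8)/4901 = -1834 - (-21 + 50**2)/4901 = -1834 - (-21 + 2500)*(1/4901) = -1834 - 1*2479*(1/4901) = -1834 - 2479*1/4901 = -1834 - 2479/4901 = -8990913/4901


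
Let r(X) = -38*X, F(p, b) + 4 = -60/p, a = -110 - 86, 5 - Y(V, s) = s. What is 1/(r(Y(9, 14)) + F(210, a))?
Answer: 7/2364 ≈ 0.0029611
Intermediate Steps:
Y(V, s) = 5 - s
a = -196
F(p, b) = -4 - 60/p
1/(r(Y(9, 14)) + F(210, a)) = 1/(-38*(5 - 1*14) + (-4 - 60/210)) = 1/(-38*(5 - 14) + (-4 - 60*1/210)) = 1/(-38*(-9) + (-4 - 2/7)) = 1/(342 - 30/7) = 1/(2364/7) = 7/2364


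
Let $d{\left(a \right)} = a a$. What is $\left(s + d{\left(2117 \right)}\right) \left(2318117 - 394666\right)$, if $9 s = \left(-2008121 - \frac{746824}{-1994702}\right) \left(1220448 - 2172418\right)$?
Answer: $\frac{1222447234513005556371077}{2992053} \approx 4.0856 \cdot 10^{17}$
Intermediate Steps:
$d{\left(a \right)} = a^{2}$
$s = \frac{635535525516915410}{2992053}$ ($s = \frac{\left(-2008121 - \frac{746824}{-1994702}\right) \left(1220448 - 2172418\right)}{9} = \frac{\left(-2008121 - - \frac{373412}{997351}\right) \left(-951970\right)}{9} = \frac{\left(-2008121 + \frac{373412}{997351}\right) \left(-951970\right)}{9} = \frac{\left(- \frac{2002801114059}{997351}\right) \left(-951970\right)}{9} = \frac{1}{9} \cdot \frac{1906606576550746230}{997351} = \frac{635535525516915410}{2992053} \approx 2.1241 \cdot 10^{11}$)
$\left(s + d{\left(2117 \right)}\right) \left(2318117 - 394666\right) = \left(\frac{635535525516915410}{2992053} + 2117^{2}\right) \left(2318117 - 394666\right) = \left(\frac{635535525516915410}{2992053} + 4481689\right) 1923451 = \frac{635548934967932927}{2992053} \cdot 1923451 = \frac{1222447234513005556371077}{2992053}$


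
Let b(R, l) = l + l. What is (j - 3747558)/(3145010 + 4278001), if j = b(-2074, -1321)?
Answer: -3750200/7423011 ≈ -0.50521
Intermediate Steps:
b(R, l) = 2*l
j = -2642 (j = 2*(-1321) = -2642)
(j - 3747558)/(3145010 + 4278001) = (-2642 - 3747558)/(3145010 + 4278001) = -3750200/7423011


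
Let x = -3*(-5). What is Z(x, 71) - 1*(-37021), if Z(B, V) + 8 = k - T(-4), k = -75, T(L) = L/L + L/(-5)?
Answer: 184681/5 ≈ 36936.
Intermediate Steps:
T(L) = 1 - L/5 (T(L) = 1 + L*(-1/5) = 1 - L/5)
x = 15
Z(B, V) = -424/5 (Z(B, V) = -8 + (-75 - (1 - 1/5*(-4))) = -8 + (-75 - (1 + 4/5)) = -8 + (-75 - 1*9/5) = -8 + (-75 - 9/5) = -8 - 384/5 = -424/5)
Z(x, 71) - 1*(-37021) = -424/5 - 1*(-37021) = -424/5 + 37021 = 184681/5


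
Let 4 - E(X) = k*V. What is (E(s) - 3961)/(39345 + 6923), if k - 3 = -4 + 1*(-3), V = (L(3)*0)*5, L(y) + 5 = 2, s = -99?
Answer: -3957/46268 ≈ -0.085523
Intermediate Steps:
L(y) = -3 (L(y) = -5 + 2 = -3)
V = 0 (V = -3*0*5 = 0*5 = 0)
k = -4 (k = 3 + (-4 + 1*(-3)) = 3 + (-4 - 3) = 3 - 7 = -4)
E(X) = 4 (E(X) = 4 - (-4)*0 = 4 - 1*0 = 4 + 0 = 4)
(E(s) - 3961)/(39345 + 6923) = (4 - 3961)/(39345 + 6923) = -3957/46268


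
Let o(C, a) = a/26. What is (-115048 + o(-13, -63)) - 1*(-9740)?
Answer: -2738071/26 ≈ -1.0531e+5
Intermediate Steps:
o(C, a) = a/26 (o(C, a) = a*(1/26) = a/26)
(-115048 + o(-13, -63)) - 1*(-9740) = (-115048 + (1/26)*(-63)) - 1*(-9740) = (-115048 - 63/26) + 9740 = -2991311/26 + 9740 = -2738071/26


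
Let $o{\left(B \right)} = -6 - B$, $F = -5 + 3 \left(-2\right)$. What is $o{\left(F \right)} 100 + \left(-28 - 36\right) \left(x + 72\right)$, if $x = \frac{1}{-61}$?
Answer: $- \frac{250524}{61} \approx -4107.0$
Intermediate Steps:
$x = - \frac{1}{61} \approx -0.016393$
$F = -11$ ($F = -5 - 6 = -11$)
$o{\left(F \right)} 100 + \left(-28 - 36\right) \left(x + 72\right) = \left(-6 - -11\right) 100 + \left(-28 - 36\right) \left(- \frac{1}{61} + 72\right) = \left(-6 + 11\right) 100 - \frac{281024}{61} = 5 \cdot 100 - \frac{281024}{61} = 500 - \frac{281024}{61} = - \frac{250524}{61}$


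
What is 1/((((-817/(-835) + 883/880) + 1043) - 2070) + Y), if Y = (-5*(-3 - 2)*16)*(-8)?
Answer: -146960/620908667 ≈ -0.00023669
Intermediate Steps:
Y = -3200 (Y = (-5*(-5)*16)*(-8) = (25*16)*(-8) = 400*(-8) = -3200)
1/((((-817/(-835) + 883/880) + 1043) - 2070) + Y) = 1/((((-817/(-835) + 883/880) + 1043) - 2070) - 3200) = 1/((((-817*(-1/835) + 883*(1/880)) + 1043) - 2070) - 3200) = 1/((((817/835 + 883/880) + 1043) - 2070) - 3200) = 1/(((291253/146960 + 1043) - 2070) - 3200) = 1/((153570533/146960 - 2070) - 3200) = 1/(-150636667/146960 - 3200) = 1/(-620908667/146960) = -146960/620908667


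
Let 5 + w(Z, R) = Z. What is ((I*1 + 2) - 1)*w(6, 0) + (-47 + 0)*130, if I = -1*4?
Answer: -6113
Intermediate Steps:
I = -4
w(Z, R) = -5 + Z
((I*1 + 2) - 1)*w(6, 0) + (-47 + 0)*130 = ((-4*1 + 2) - 1)*(-5 + 6) + (-47 + 0)*130 = ((-4 + 2) - 1)*1 - 47*130 = (-2 - 1)*1 - 6110 = -3*1 - 6110 = -3 - 6110 = -6113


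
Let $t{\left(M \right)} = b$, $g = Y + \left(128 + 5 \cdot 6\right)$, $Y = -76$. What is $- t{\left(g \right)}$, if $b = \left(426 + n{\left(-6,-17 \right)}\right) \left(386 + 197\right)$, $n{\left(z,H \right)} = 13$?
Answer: $-255937$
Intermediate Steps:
$b = 255937$ ($b = \left(426 + 13\right) \left(386 + 197\right) = 439 \cdot 583 = 255937$)
$g = 82$ ($g = -76 + \left(128 + 5 \cdot 6\right) = -76 + \left(128 + 30\right) = -76 + 158 = 82$)
$t{\left(M \right)} = 255937$
$- t{\left(g \right)} = \left(-1\right) 255937 = -255937$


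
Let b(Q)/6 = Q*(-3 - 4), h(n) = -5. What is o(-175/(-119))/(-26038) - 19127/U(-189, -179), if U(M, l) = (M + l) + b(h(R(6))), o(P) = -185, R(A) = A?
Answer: 124514514/1028501 ≈ 121.06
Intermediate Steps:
b(Q) = -42*Q (b(Q) = 6*(Q*(-3 - 4)) = 6*(Q*(-7)) = 6*(-7*Q) = -42*Q)
U(M, l) = 210 + M + l (U(M, l) = (M + l) - 42*(-5) = (M + l) + 210 = 210 + M + l)
o(-175/(-119))/(-26038) - 19127/U(-189, -179) = -185/(-26038) - 19127/(210 - 189 - 179) = -185*(-1/26038) - 19127/(-158) = 185/26038 - 19127*(-1/158) = 185/26038 + 19127/158 = 124514514/1028501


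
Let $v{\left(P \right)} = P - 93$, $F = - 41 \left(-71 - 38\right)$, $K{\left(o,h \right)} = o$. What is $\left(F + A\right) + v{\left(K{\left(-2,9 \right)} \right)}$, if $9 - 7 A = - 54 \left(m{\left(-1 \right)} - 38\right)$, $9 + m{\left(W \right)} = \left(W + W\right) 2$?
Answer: $\frac{27873}{7} \approx 3981.9$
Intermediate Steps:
$F = 4469$ ($F = \left(-41\right) \left(-109\right) = 4469$)
$v{\left(P \right)} = -93 + P$ ($v{\left(P \right)} = P - 93 = -93 + P$)
$m{\left(W \right)} = -9 + 4 W$ ($m{\left(W \right)} = -9 + \left(W + W\right) 2 = -9 + 2 W 2 = -9 + 4 W$)
$A = - \frac{2745}{7}$ ($A = \frac{9}{7} - \frac{\left(-54\right) \left(\left(-9 + 4 \left(-1\right)\right) - 38\right)}{7} = \frac{9}{7} - \frac{\left(-54\right) \left(\left(-9 - 4\right) - 38\right)}{7} = \frac{9}{7} - \frac{\left(-54\right) \left(-13 - 38\right)}{7} = \frac{9}{7} - \frac{\left(-54\right) \left(-51\right)}{7} = \frac{9}{7} - \frac{2754}{7} = - \frac{2745}{7} \approx -392.14$)
$\left(F + A\right) + v{\left(K{\left(-2,9 \right)} \right)} = \left(4469 - \frac{2745}{7}\right) - 95 = \frac{28538}{7} - 95 = \frac{27873}{7}$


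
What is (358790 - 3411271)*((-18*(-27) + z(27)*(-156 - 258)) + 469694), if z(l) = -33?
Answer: -1476918512002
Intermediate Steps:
(358790 - 3411271)*((-18*(-27) + z(27)*(-156 - 258)) + 469694) = (358790 - 3411271)*((-18*(-27) - 33*(-156 - 258)) + 469694) = -3052481*((486 - 33*(-414)) + 469694) = -3052481*((486 + 13662) + 469694) = -3052481*(14148 + 469694) = -3052481*483842 = -1476918512002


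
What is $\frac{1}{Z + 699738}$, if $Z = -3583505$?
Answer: $- \frac{1}{2883767} \approx -3.4677 \cdot 10^{-7}$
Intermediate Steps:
$\frac{1}{Z + 699738} = \frac{1}{-3583505 + 699738} = \frac{1}{-2883767} = - \frac{1}{2883767}$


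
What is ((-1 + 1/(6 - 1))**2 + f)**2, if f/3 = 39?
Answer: 8649481/625 ≈ 13839.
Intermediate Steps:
f = 117 (f = 3*39 = 117)
((-1 + 1/(6 - 1))**2 + f)**2 = ((-1 + 1/(6 - 1))**2 + 117)**2 = ((-1 + 1/5)**2 + 117)**2 = ((-4/5)**2 + 117)**2 = (16/25 + 117)**2 = (2941/25)**2 = 8649481/625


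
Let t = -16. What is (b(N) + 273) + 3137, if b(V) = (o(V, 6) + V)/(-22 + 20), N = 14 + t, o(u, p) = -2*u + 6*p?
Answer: 3391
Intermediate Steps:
N = -2 (N = 14 - 16 = -2)
b(V) = -18 + V/2 (b(V) = ((-2*V + 6*6) + V)/(-22 + 20) = ((-2*V + 36) + V)/(-2) = ((36 - 2*V) + V)*(-½) = (36 - V)*(-½) = -18 + V/2)
(b(N) + 273) + 3137 = ((-18 + (½)*(-2)) + 273) + 3137 = ((-18 - 1) + 273) + 3137 = (-19 + 273) + 3137 = 254 + 3137 = 3391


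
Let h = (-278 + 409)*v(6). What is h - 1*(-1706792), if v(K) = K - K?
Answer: 1706792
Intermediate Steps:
v(K) = 0
h = 0 (h = (-278 + 409)*0 = 131*0 = 0)
h - 1*(-1706792) = 0 - 1*(-1706792) = 0 + 1706792 = 1706792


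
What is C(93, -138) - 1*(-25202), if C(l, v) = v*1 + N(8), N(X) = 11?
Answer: 25075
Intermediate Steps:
C(l, v) = 11 + v (C(l, v) = v*1 + 11 = v + 11 = 11 + v)
C(93, -138) - 1*(-25202) = (11 - 138) - 1*(-25202) = -127 + 25202 = 25075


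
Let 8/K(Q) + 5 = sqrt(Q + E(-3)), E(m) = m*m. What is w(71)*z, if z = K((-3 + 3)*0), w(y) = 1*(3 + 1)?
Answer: -16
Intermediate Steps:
E(m) = m**2
w(y) = 4 (w(y) = 1*4 = 4)
K(Q) = 8/(-5 + sqrt(9 + Q)) (K(Q) = 8/(-5 + sqrt(Q + (-3)**2)) = 8/(-5 + sqrt(Q + 9)) = 8/(-5 + sqrt(9 + Q)))
z = -4 (z = 8/(-5 + sqrt(9 + (-3 + 3)*0)) = 8/(-5 + sqrt(9 + 0*0)) = 8/(-5 + sqrt(9 + 0)) = 8/(-5 + sqrt(9)) = 8/(-5 + 3) = 8/(-2) = 8*(-1/2) = -4)
w(71)*z = 4*(-4) = -16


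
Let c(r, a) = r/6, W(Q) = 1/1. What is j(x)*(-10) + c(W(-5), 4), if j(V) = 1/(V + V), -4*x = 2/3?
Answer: 181/6 ≈ 30.167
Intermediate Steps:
W(Q) = 1 (W(Q) = 1*1 = 1)
x = -⅙ (x = -1/(2*3) = -¼*⅔ = -⅙ ≈ -0.16667)
c(r, a) = r/6 (c(r, a) = r*(⅙) = r/6)
j(V) = 1/(2*V)
j(x)*(-10) + c(W(-5), 4) = (1/(2*(-⅙)))*(-10) + (⅙)*1 = ((½)*(-6))*(-10) + ⅙ = -3*(-10) + ⅙ = 30 + ⅙ = 181/6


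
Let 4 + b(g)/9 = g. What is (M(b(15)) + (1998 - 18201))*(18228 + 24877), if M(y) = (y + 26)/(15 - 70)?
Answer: -7683811090/11 ≈ -6.9853e+8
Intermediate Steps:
b(g) = -36 + 9*g
M(y) = -26/55 - y/55 (M(y) = (26 + y)/(-55) = (26 + y)*(-1/55) = -26/55 - y/55)
(M(b(15)) + (1998 - 18201))*(18228 + 24877) = ((-26/55 - (-36 + 9*15)/55) + (1998 - 18201))*(18228 + 24877) = ((-26/55 - (-36 + 135)/55) - 16203)*43105 = ((-26/55 - 1/55*99) - 16203)*43105 = ((-26/55 - 9/5) - 16203)*43105 = (-25/11 - 16203)*43105 = -178258/11*43105 = -7683811090/11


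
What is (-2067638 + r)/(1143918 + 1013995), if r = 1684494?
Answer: -383144/2157913 ≈ -0.17755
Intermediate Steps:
(-2067638 + r)/(1143918 + 1013995) = (-2067638 + 1684494)/(1143918 + 1013995) = -383144/2157913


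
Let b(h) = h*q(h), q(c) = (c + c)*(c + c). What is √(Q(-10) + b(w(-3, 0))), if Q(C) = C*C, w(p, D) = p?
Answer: 2*I*√2 ≈ 2.8284*I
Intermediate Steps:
Q(C) = C²
q(c) = 4*c² (q(c) = (2*c)*(2*c) = 4*c²)
b(h) = 4*h³ (b(h) = h*(4*h²) = 4*h³)
√(Q(-10) + b(w(-3, 0))) = √((-10)² + 4*(-3)³) = √(100 + 4*(-27)) = √(100 - 108) = √(-8) = 2*I*√2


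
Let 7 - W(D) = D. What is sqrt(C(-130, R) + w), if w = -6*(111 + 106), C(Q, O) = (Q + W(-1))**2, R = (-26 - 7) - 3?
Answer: sqrt(13582) ≈ 116.54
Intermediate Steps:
W(D) = 7 - D
R = -36 (R = -33 - 3 = -36)
C(Q, O) = (8 + Q)**2 (C(Q, O) = (Q + (7 - 1*(-1)))**2 = (Q + (7 + 1))**2 = (Q + 8)**2 = (8 + Q)**2)
w = -1302 (w = -6*217 = -1302)
sqrt(C(-130, R) + w) = sqrt((8 - 130)**2 - 1302) = sqrt((-122)**2 - 1302) = sqrt(14884 - 1302) = sqrt(13582)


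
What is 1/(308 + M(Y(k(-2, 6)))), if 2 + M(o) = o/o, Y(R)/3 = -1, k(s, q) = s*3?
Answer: 1/307 ≈ 0.0032573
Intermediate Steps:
k(s, q) = 3*s
Y(R) = -3 (Y(R) = 3*(-1) = -3)
M(o) = -1 (M(o) = -2 + o/o = -2 + 1 = -1)
1/(308 + M(Y(k(-2, 6)))) = 1/(308 - 1) = 1/307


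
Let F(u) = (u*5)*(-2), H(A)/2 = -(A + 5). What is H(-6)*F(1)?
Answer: -20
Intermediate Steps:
H(A) = -10 - 2*A (H(A) = 2*(-(A + 5)) = 2*(-(5 + A)) = 2*(-5 - A) = -10 - 2*A)
F(u) = -10*u (F(u) = (5*u)*(-2) = -10*u)
H(-6)*F(1) = (-10 - 2*(-6))*(-10*1) = (-10 + 12)*(-10) = 2*(-10) = -20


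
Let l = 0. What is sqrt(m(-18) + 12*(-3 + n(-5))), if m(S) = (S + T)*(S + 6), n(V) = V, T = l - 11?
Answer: 6*sqrt(7) ≈ 15.875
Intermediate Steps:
T = -11 (T = 0 - 11 = -11)
m(S) = (-11 + S)*(6 + S) (m(S) = (S - 11)*(S + 6) = (-11 + S)*(6 + S))
sqrt(m(-18) + 12*(-3 + n(-5))) = sqrt((-66 + (-18)**2 - 5*(-18)) + 12*(-3 - 5)) = sqrt((-66 + 324 + 90) + 12*(-8)) = sqrt(348 - 96) = sqrt(252) = 6*sqrt(7)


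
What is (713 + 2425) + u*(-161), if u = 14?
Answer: 884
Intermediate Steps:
(713 + 2425) + u*(-161) = (713 + 2425) + 14*(-161) = 3138 - 2254 = 884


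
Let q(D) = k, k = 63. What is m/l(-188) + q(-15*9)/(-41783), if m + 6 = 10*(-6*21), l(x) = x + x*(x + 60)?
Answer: -651/11938 ≈ -0.054532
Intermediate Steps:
q(D) = 63
l(x) = x + x*(60 + x)
m = -1266 (m = -6 + 10*(-6*21) = -6 + 10*(-126) = -6 - 1260 = -1266)
m/l(-188) + q(-15*9)/(-41783) = -1266*(-1/(188*(61 - 188))) + 63/(-41783) = -1266/((-188*(-127))) + 63*(-1/41783) = -1266/23876 - 9/5969 = -1266*1/23876 - 9/5969 = -633/11938 - 9/5969 = -651/11938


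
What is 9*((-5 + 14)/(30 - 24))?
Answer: 27/2 ≈ 13.500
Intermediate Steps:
9*((-5 + 14)/(30 - 24)) = 9*(9/6) = 9*(9*(1/6)) = 9*(3/2) = 27/2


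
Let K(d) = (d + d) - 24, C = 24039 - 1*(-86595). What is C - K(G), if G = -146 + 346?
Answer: 110258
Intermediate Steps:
G = 200
C = 110634 (C = 24039 + 86595 = 110634)
K(d) = -24 + 2*d (K(d) = 2*d - 24 = -24 + 2*d)
C - K(G) = 110634 - (-24 + 2*200) = 110634 - (-24 + 400) = 110634 - 1*376 = 110634 - 376 = 110258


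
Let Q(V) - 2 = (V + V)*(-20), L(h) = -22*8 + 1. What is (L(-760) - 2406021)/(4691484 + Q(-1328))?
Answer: -1203098/2372303 ≈ -0.50714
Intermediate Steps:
L(h) = -175 (L(h) = -176 + 1 = -175)
Q(V) = 2 - 40*V (Q(V) = 2 + (V + V)*(-20) = 2 + (2*V)*(-20) = 2 - 40*V)
(L(-760) - 2406021)/(4691484 + Q(-1328)) = (-175 - 2406021)/(4691484 + (2 - 40*(-1328))) = -2406196/(4691484 + (2 + 53120)) = -2406196/(4691484 + 53122) = -2406196/4744606 = -2406196*1/4744606 = -1203098/2372303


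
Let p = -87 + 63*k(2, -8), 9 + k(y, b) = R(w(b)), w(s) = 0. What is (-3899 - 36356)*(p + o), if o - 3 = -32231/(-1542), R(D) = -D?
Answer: 39112200805/1542 ≈ 2.5365e+7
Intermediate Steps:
o = 36857/1542 (o = 3 - 32231/(-1542) = 3 - 32231*(-1/1542) = 3 + 32231/1542 = 36857/1542 ≈ 23.902)
k(y, b) = -9 (k(y, b) = -9 - 1*0 = -9 + 0 = -9)
p = -654 (p = -87 + 63*(-9) = -87 - 567 = -654)
(-3899 - 36356)*(p + o) = (-3899 - 36356)*(-654 + 36857/1542) = -40255*(-971611/1542) = 39112200805/1542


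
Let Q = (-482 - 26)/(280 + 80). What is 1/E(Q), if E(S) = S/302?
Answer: -27180/127 ≈ -214.02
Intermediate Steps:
Q = -127/90 (Q = -508/360 = -508*1/360 = -127/90 ≈ -1.4111)
E(S) = S/302 (E(S) = S*(1/302) = S/302)
1/E(Q) = 1/((1/302)*(-127/90)) = 1/(-127/27180) = -27180/127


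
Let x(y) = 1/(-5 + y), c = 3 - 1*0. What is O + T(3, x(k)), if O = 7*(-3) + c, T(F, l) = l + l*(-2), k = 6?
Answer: -19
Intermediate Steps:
c = 3 (c = 3 + 0 = 3)
T(F, l) = -l (T(F, l) = l - 2*l = -l)
O = -18 (O = 7*(-3) + 3 = -21 + 3 = -18)
O + T(3, x(k)) = -18 - 1/(-5 + 6) = -18 - 1/1 = -18 - 1*1 = -18 - 1 = -19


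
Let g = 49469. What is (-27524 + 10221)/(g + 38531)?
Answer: -1573/8000 ≈ -0.19662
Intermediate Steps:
(-27524 + 10221)/(g + 38531) = (-27524 + 10221)/(49469 + 38531) = -17303/88000 = -17303*1/88000 = -1573/8000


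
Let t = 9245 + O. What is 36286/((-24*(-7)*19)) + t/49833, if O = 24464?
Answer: 45615223/3787308 ≈ 12.044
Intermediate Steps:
t = 33709 (t = 9245 + 24464 = 33709)
36286/((-24*(-7)*19)) + t/49833 = 36286/((-24*(-7)*19)) + 33709/49833 = 36286/((168*19)) + 33709*(1/49833) = 36286/3192 + 33709/49833 = 36286*(1/3192) + 33709/49833 = 18143/1596 + 33709/49833 = 45615223/3787308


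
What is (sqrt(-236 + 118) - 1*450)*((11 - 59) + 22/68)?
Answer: 364725/17 - 1621*I*sqrt(118)/34 ≈ 21454.0 - 517.9*I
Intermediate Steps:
(sqrt(-236 + 118) - 1*450)*((11 - 59) + 22/68) = (sqrt(-118) - 450)*(-48 + 22*(1/68)) = (I*sqrt(118) - 450)*(-48 + 11/34) = (-450 + I*sqrt(118))*(-1621/34) = 364725/17 - 1621*I*sqrt(118)/34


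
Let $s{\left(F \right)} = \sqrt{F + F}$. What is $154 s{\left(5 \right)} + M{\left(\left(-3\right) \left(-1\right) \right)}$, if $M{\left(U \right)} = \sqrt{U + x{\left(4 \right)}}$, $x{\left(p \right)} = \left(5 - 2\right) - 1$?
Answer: $\sqrt{5} + 154 \sqrt{10} \approx 489.23$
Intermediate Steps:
$x{\left(p \right)} = 2$ ($x{\left(p \right)} = 3 - 1 = 2$)
$s{\left(F \right)} = \sqrt{2} \sqrt{F}$ ($s{\left(F \right)} = \sqrt{2 F} = \sqrt{2} \sqrt{F}$)
$M{\left(U \right)} = \sqrt{2 + U}$ ($M{\left(U \right)} = \sqrt{U + 2} = \sqrt{2 + U}$)
$154 s{\left(5 \right)} + M{\left(\left(-3\right) \left(-1\right) \right)} = 154 \sqrt{2} \sqrt{5} + \sqrt{2 - -3} = 154 \sqrt{10} + \sqrt{2 + 3} = 154 \sqrt{10} + \sqrt{5} = \sqrt{5} + 154 \sqrt{10}$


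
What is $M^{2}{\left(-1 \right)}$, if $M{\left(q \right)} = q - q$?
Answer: $0$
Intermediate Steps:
$M{\left(q \right)} = 0$
$M^{2}{\left(-1 \right)} = 0^{2} = 0$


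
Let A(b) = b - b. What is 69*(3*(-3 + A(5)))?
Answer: -621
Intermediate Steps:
A(b) = 0
69*(3*(-3 + A(5))) = 69*(3*(-3 + 0)) = 69*(3*(-3)) = 69*(-9) = -621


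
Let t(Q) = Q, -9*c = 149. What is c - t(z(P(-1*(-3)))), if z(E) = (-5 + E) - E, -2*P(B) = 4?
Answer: -104/9 ≈ -11.556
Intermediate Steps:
P(B) = -2 (P(B) = -½*4 = -2)
c = -149/9 (c = -⅑*149 = -149/9 ≈ -16.556)
z(E) = -5
c - t(z(P(-1*(-3)))) = -149/9 - 1*(-5) = -149/9 + 5 = -104/9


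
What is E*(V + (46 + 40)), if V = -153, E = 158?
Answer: -10586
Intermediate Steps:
E*(V + (46 + 40)) = 158*(-153 + (46 + 40)) = 158*(-153 + 86) = 158*(-67) = -10586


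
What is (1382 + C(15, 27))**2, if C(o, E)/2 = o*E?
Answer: 4804864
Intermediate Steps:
C(o, E) = 2*E*o (C(o, E) = 2*(o*E) = 2*(E*o) = 2*E*o)
(1382 + C(15, 27))**2 = (1382 + 2*27*15)**2 = (1382 + 810)**2 = 2192**2 = 4804864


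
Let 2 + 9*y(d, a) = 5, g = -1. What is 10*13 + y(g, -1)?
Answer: 391/3 ≈ 130.33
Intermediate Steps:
y(d, a) = 1/3 (y(d, a) = -2/9 + (1/9)*5 = -2/9 + 5/9 = 1/3)
10*13 + y(g, -1) = 10*13 + 1/3 = 130 + 1/3 = 391/3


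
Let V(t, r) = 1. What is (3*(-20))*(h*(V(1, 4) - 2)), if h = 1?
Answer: 60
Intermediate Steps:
(3*(-20))*(h*(V(1, 4) - 2)) = (3*(-20))*(1*(1 - 2)) = -60*(-1) = 60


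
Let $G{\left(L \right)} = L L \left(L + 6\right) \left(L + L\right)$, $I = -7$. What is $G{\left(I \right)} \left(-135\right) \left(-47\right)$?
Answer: $4352670$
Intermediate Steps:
$G{\left(L \right)} = 2 L^{3} \left(6 + L\right)$ ($G{\left(L \right)} = L^{2} \left(6 + L\right) 2 L = L^{2} \cdot 2 L \left(6 + L\right) = 2 L^{3} \left(6 + L\right)$)
$G{\left(I \right)} \left(-135\right) \left(-47\right) = 2 \left(-7\right)^{3} \left(6 - 7\right) \left(-135\right) \left(-47\right) = 2 \left(-343\right) \left(-1\right) \left(-135\right) \left(-47\right) = 686 \left(-135\right) \left(-47\right) = \left(-92610\right) \left(-47\right) = 4352670$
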